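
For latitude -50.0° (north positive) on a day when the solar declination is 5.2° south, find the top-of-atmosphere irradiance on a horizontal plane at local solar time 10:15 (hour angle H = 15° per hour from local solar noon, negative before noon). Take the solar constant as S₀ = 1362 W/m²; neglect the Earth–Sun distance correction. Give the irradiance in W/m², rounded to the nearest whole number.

Hour angle H = 15° × (10.25 − 12) = -26.25°.
cos θ_z = sin φ sin δ + cos φ cos δ cos H = (-0.7660)(-0.0906) + (0.6428)(0.9959)(0.8969) = 0.6436.
Top-of-atmosphere irradiance = S₀ cos θ_z = 1362 × 0.6436 = 876.58 W/m².

877 W/m²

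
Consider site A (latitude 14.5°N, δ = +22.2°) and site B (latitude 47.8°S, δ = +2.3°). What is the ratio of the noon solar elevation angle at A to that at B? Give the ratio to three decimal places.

A: 90° − |14.5 − (22.2)| = 82.30°.
B: 90° − |-47.8 − (2.3)| = 39.90°.
Ratio A/B = 82.3000 / 39.9000 = 2.0627.

2.063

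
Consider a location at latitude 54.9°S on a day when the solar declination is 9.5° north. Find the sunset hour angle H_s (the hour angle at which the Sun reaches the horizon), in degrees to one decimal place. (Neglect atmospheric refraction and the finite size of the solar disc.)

cos H_s = −tan(-54.9°) · tan(9.5°) = 0.2381, so H_s = arccos(0.2381) = 76.23°.

76.2°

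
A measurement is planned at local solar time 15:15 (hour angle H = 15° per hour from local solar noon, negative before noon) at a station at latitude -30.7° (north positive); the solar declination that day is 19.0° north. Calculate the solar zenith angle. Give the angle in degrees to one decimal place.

68.3°

Hour angle H = 15° × (15.25 − 12) = 48.75°.
With φ = -30.7°, δ = 19.0°, H = 48.75°: sin φ sin δ = -0.1662, cos φ cos δ cos H = 0.5361, so cos θ_z = 0.3699.
θ_z = arccos(0.3699) = 68.29°.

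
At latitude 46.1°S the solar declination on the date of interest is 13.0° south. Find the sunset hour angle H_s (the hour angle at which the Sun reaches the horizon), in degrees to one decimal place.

cos H_s = −tan(-46.1°) · tan(-13.0°) = -0.2399, so H_s = arccos(-0.2399) = 103.88°.

103.9°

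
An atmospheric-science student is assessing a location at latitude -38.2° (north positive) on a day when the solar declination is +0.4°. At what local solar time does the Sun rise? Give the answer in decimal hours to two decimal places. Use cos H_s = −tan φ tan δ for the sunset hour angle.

The sunset hour angle satisfies cos H_s = −tan φ tan δ = 0.0055, giving H_s = 89.68°.
Sunrise is at 12 − H_s/15 = 12 − 5.979 = 6.021 h local solar time.

6.02 h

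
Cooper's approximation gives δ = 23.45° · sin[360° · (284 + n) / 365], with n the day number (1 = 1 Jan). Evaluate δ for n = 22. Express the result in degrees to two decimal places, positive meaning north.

360 × (284 + 22) / 365 = 301.808°; sin(301.808°) = -0.8498.
δ = 23.45 × -0.8498 = -19.928° ≈ -19.93°.

-19.93°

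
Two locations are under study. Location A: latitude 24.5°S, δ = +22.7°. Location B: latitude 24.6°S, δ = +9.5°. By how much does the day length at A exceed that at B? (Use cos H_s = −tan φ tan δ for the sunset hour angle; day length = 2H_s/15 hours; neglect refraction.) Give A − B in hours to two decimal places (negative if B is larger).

-0.88 h

A: H_s = arccos(−tan -24.5° · tan 22.7°) = 79.01°, so 2H_s/15 = 10.5347 h.
B: H_s = arccos(−tan -24.6° · tan 9.5°) = 85.61°, so 2H_s/15 = 11.4147 h.
A − B = 10.5347 − 11.4147 = -0.8800 h.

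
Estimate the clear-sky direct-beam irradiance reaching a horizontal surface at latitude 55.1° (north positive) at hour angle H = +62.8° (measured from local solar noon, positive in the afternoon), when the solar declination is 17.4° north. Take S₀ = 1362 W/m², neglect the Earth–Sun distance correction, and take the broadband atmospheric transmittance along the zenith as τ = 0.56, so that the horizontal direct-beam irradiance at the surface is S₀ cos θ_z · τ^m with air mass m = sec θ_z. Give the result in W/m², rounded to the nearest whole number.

cos θ_z = sin φ sin δ + cos φ cos δ cos H = (0.8202)(0.2990) + (0.5721)(0.9542)(0.4571) = 0.4948.
Air mass m = 1/cos θ_z = 1/0.4948 = 2.021; τ^m = 0.56^2.021 = 0.3098.
Surface direct beam = 1362 × 0.4948 × 0.3098 = 208.78 W/m².

209 W/m²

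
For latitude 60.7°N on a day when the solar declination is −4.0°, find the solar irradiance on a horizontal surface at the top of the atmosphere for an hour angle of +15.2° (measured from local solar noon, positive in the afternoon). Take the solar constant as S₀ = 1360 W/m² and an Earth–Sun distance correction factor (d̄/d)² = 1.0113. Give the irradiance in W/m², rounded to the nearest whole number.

cos θ_z = sin φ sin δ + cos φ cos δ cos H = (0.8721)(-0.0698) + (0.4894)(0.9976)(0.9650) = 0.4103.
Top-of-atmosphere irradiance = S₀ (d̄/d)² cos θ_z = 1360 × 1.0113 × 0.4103 = 564.31 W/m².

564 W/m²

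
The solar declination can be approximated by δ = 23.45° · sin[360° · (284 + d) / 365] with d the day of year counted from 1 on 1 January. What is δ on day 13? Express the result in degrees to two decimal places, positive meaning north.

-21.60°

360 × (284 + 13) / 365 = 292.932°; sin(292.932°) = -0.9210.
δ = 23.45 × -0.9210 = -21.597° ≈ -21.60°.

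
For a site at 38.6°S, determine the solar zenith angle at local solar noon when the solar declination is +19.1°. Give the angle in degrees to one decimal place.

At local solar noon the hour angle is zero, so the zenith angle is |φ − δ| = |-38.6° − (19.1°)| = 57.7°.

57.7°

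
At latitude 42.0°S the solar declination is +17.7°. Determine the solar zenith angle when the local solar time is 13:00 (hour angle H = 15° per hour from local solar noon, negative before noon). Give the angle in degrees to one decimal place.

61.3°

Hour angle H = 15° × (13 − 12) = 15.00°.
With φ = -42.0°, δ = 17.7°, H = 15.00°: sin φ sin δ = -0.2034, cos φ cos δ cos H = 0.6838, so cos θ_z = 0.4804.
θ_z = arccos(0.4804) = 61.29°.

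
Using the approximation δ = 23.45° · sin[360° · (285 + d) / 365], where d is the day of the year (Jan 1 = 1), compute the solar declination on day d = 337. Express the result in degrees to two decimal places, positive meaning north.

-22.48°

360 × (285 + 337) / 365 = 613.479°; sin(613.479°) = -0.9587.
δ = 23.45 × -0.9587 = -22.482° ≈ -22.48°.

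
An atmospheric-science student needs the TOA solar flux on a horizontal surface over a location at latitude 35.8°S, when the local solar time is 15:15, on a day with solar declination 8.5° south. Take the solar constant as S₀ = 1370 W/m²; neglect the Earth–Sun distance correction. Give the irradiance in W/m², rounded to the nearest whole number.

Hour angle H = 15° × (15.25 − 12) = 48.75°.
cos θ_z = sin(-35.8°) sin(-8.5°) + cos(-35.8°) cos(-8.5°) cos(48.75°) = 0.0865 + 0.5289 = 0.6154.
Top-of-atmosphere irradiance = S₀ cos θ_z = 1370 × 0.6154 = 843.10 W/m².

843 W/m²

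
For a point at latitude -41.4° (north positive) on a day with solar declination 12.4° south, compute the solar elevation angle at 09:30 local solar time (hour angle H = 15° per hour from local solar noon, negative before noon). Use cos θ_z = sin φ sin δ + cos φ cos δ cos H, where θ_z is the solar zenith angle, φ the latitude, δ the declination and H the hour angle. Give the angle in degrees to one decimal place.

Hour angle H = 15° × (9.5 − 12) = -37.50°.
cos θ_z = sin φ sin δ + cos φ cos δ cos H = (-0.6613)(-0.2147) + (0.7501)(0.9767)(0.7934) = 0.7232.
θ_z = arccos(0.7232) = 43.68°, so the elevation is 90° − 43.68° = 46.32°.

46.3°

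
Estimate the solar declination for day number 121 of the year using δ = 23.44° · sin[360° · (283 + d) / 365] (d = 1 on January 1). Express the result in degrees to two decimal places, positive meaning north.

360 × (283 + 121) / 365 = 398.466°; sin(398.466°) = 0.6221.
δ = 23.44 × 0.6221 = 14.582° ≈ +14.58°.

+14.58°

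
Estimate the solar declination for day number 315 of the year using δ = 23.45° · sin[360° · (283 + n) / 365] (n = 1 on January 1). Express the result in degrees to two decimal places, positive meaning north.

-17.91°

360 × (283 + 315) / 365 = 589.808°; sin(589.808°) = -0.7639.
δ = 23.45 × -0.7639 = -17.913° ≈ -17.91°.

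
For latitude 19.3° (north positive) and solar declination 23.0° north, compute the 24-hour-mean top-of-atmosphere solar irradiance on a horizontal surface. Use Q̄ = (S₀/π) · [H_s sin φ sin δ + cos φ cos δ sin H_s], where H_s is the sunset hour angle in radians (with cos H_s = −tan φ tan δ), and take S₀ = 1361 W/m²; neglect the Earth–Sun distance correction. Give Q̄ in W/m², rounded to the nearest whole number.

cos H_s = −tan(19.3°) · tan(23.0°) = -0.1486, so H_s = arccos(-0.1486) = 98.55°. In radians, H_s = 1.7200.
H_s sin φ sin δ = 1.7200 × 0.3305 × 0.3907 = 0.2221.
cos φ cos δ sin H_s = 0.9438 × 0.9205 × 0.9889 = 0.8591.
Q̄ = (1361/π) × (0.2221 + 0.8591) = 433.22 × 1.0812 = 468.40 W/m².

468 W/m²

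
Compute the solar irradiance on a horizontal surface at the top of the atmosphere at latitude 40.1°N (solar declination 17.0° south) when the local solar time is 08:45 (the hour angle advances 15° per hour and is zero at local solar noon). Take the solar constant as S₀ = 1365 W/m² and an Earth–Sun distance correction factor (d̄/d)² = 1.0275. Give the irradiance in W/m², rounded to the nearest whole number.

Hour angle H = 15° × (8.75 − 12) = -48.75°.
cos θ_z = sin φ sin δ + cos φ cos δ cos H = (0.6441)(-0.2924) + (0.7649)(0.9563)(0.6593) = 0.2939.
Top-of-atmosphere irradiance = S₀ (d̄/d)² cos θ_z = 1365 × 1.0275 × 0.2939 = 412.21 W/m².

412 W/m²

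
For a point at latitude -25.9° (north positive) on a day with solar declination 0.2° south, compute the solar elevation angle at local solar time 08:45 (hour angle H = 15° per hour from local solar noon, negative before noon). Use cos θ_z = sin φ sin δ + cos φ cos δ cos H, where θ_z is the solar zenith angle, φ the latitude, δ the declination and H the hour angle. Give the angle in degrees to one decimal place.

Hour angle H = 15° × (8.75 − 12) = -48.75°.
With φ = -25.9°, δ = -0.2°, H = -48.75°: sin φ sin δ = 0.0015, cos φ cos δ cos H = 0.5931, so cos θ_z = 0.5946.
θ_z = arccos(0.5946) = 53.52°, so the elevation is 90° − 53.52° = 36.48°.

36.5°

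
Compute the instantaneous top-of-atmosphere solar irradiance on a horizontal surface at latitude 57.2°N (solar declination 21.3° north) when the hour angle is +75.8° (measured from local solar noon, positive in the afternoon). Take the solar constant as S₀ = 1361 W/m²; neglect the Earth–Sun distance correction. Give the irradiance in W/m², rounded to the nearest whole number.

584 W/m²

cos θ_z = sin φ sin δ + cos φ cos δ cos H = (0.8406)(0.3633) + (0.5417)(0.9317)(0.2453) = 0.4292.
Top-of-atmosphere irradiance = S₀ cos θ_z = 1361 × 0.4292 = 584.14 W/m².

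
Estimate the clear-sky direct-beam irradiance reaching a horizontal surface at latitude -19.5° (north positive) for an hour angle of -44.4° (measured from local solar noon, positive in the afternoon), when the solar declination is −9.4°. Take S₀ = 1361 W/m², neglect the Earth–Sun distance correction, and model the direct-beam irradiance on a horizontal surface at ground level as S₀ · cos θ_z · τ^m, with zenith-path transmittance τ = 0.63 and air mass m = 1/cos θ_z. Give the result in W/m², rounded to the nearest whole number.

cos θ_z = sin φ sin δ + cos φ cos δ cos H = (-0.3338)(-0.1633) + (0.9426)(0.9866)(0.7145) = 0.7190.
Air mass m = 1/cos θ_z = 1/0.7190 = 1.391; τ^m = 0.63^1.391 = 0.5259.
Surface direct beam = 1361 × 0.7190 × 0.5259 = 514.62 W/m².

515 W/m²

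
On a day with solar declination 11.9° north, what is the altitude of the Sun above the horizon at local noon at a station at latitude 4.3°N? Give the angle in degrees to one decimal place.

82.4°

At local solar noon the hour angle is zero, so the elevation is 90° − |φ − δ| = 90° − |4.3° − (11.9°)| = 90° − 7.6° = 82.4°.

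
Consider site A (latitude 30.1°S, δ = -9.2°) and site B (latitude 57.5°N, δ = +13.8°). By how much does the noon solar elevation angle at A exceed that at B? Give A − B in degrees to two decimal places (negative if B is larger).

A: 90° − |-30.1 − (-9.2)| = 69.10°.
B: 90° − |57.5 − (13.8)| = 46.30°.
A − B = 69.10 − 46.30 = 22.80°.

+22.80°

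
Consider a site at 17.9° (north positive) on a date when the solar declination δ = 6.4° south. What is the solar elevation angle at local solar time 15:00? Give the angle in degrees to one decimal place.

39.4°

Hour angle H = 15° × (15 − 12) = 45.00°.
With φ = 17.9°, δ = -6.4°, H = 45.00°: sin φ sin δ = -0.0343, cos φ cos δ cos H = 0.6687, so cos θ_z = 0.6344.
θ_z = arccos(0.6344) = 50.62°, so the elevation is 90° − 50.62° = 39.38°.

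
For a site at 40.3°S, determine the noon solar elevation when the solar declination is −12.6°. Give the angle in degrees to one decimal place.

At local solar noon the hour angle is zero, so the elevation is 90° − |φ − δ| = 90° − |-40.3° − (-12.6°)| = 90° − 27.7° = 62.3°.

62.3°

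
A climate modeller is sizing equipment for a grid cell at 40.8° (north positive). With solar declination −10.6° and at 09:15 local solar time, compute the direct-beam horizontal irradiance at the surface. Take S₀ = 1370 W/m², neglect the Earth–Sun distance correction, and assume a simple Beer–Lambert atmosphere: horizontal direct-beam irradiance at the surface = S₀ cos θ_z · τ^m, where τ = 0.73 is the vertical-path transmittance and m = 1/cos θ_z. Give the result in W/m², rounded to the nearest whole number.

294 W/m²

Hour angle H = 15° × (9.25 − 12) = -41.25°.
cos θ_z = sin φ sin δ + cos φ cos δ cos H = (0.6534)(-0.1840) + (0.7570)(0.9829)(0.7518) = 0.4392.
Air mass m = 1/cos θ_z = 1/0.4392 = 2.277; τ^m = 0.73^2.277 = 0.4884.
Surface direct beam = 1370 × 0.4392 × 0.4884 = 293.87 W/m².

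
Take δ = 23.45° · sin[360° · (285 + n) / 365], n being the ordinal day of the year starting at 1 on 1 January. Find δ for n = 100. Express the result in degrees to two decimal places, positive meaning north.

360 × (285 + 100) / 365 = 379.726°; sin(379.726°) = 0.3375.
δ = 23.45 × 0.3375 = 7.914° ≈ +7.91°.

+7.91°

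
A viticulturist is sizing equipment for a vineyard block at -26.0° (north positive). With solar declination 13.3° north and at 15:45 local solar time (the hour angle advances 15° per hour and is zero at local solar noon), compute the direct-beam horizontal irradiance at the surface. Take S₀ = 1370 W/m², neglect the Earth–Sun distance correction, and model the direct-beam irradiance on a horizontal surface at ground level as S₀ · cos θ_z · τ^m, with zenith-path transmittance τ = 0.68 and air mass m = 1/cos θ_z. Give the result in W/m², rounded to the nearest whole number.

Hour angle H = 15° × (15.75 − 12) = 56.25°.
cos θ_z = sin(-26.0°) sin(13.3°) + cos(-26.0°) cos(13.3°) cos(56.25°) = -0.1008 + 0.4860 = 0.3852.
Air mass m = 1/cos θ_z = 1/0.3852 = 2.596; τ^m = 0.68^2.596 = 0.3674.
Surface direct beam = 1370 × 0.3852 × 0.3674 = 193.89 W/m².

194 W/m²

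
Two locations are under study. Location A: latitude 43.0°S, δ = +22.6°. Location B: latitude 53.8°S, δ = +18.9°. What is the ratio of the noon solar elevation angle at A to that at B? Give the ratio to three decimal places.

1.410

A: 90° − |-43.0 − (22.6)| = 24.40°.
B: 90° − |-53.8 − (18.9)| = 17.30°.
Ratio A/B = 24.4000 / 17.3000 = 1.4104.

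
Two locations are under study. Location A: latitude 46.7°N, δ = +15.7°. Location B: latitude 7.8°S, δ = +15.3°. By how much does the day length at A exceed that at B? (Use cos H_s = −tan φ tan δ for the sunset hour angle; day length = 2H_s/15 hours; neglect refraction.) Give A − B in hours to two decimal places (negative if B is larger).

+2.60 h

A: H_s = arccos(−tan 46.7° · tan 15.7°) = 107.35°, so 2H_s/15 = 14.3133 h.
B: H_s = arccos(−tan -7.8° · tan 15.3°) = 87.85°, so 2H_s/15 = 11.7133 h.
A − B = 14.3133 − 11.7133 = 2.6000 h.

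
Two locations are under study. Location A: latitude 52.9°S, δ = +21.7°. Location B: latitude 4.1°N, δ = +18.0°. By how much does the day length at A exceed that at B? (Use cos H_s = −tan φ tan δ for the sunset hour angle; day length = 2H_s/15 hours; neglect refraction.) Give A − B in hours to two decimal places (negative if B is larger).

-4.41 h

A: H_s = arccos(−tan -52.9° · tan 21.7°) = 58.25°, so 2H_s/15 = 7.7667 h.
B: H_s = arccos(−tan 4.1° · tan 18.0°) = 91.33°, so 2H_s/15 = 12.1773 h.
A − B = 7.7667 − 12.1773 = -4.4106 h.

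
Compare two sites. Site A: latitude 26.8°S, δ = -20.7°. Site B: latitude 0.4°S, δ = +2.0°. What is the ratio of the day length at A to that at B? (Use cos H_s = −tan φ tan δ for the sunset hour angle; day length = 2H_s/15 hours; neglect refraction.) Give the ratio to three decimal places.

1.122

A: H_s = arccos(−tan -26.8° · tan -20.7°) = 101.00°, so 2H_s/15 = 13.4667 h.
B: H_s = arccos(−tan -0.4° · tan 2.0°) = 89.99°, so 2H_s/15 = 11.9987 h.
Ratio A/B = 13.4667 / 11.9987 = 1.1223.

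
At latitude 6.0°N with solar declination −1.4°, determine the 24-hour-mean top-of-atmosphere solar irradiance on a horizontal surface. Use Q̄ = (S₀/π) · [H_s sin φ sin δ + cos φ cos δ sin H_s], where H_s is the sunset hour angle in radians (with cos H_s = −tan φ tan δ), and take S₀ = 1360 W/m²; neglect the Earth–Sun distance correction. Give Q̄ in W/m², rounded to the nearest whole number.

cos H_s = −tan(6.0°) · tan(-1.4°) = 0.0026, so H_s = arccos(0.0026) = 89.85°. In radians, H_s = 1.5682.
H_s sin φ sin δ = 1.5682 × 0.1045 × -0.0244 = -0.0040.
cos φ cos δ sin H_s = 0.9945 × 0.9997 × 1.0000 = 0.9942.
Q̄ = (1360/π) × (-0.0040 + 0.9942) = 432.90 × 0.9902 = 428.66 W/m².

429 W/m²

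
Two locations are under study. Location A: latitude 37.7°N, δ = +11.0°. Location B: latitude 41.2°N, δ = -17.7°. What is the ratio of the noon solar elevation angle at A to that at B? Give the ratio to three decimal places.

A: 90° − |37.7 − (11.0)| = 63.30°.
B: 90° − |41.2 − (-17.7)| = 31.10°.
Ratio A/B = 63.3000 / 31.1000 = 2.0354.

2.035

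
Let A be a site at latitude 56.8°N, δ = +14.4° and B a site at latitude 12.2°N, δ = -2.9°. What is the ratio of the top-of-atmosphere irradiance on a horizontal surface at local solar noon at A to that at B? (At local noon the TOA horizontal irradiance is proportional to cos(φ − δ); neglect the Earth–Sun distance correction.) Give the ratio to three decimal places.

0.765

A: cos θ_z = cos(56.8° − (14.4°)) = 0.7385.
B: cos θ_z = cos(12.2° − (-2.9°)) = 0.9655.
Ratio A/B = 0.7385 / 0.9655 = 0.7649.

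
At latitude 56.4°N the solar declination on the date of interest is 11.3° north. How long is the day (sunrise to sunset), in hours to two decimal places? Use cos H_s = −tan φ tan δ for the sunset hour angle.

14.33 hours

−tan φ tan δ = −(1.5051)(0.1998) = -0.3007; H_s = arccos(-0.3007) = 107.50°.
Day length = 2 H_s / 15° h⁻¹ = 215.00° / 15 = 14.333 h.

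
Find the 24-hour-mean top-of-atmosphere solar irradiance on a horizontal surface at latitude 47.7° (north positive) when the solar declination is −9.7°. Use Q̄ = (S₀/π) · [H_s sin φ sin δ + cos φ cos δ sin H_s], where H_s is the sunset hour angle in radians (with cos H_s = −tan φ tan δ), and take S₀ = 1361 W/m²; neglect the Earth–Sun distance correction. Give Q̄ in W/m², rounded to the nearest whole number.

208 W/m²

cos H_s = −tan(47.7°) · tan(-9.7°) = 0.1879, so H_s = arccos(0.1879) = 79.17°. In radians, H_s = 1.3818.
H_s sin φ sin δ = 1.3818 × 0.7396 × -0.1685 = -0.1722.
cos φ cos δ sin H_s = 0.6730 × 0.9857 × 0.9822 = 0.6516.
Q̄ = (1361/π) × (-0.1722 + 0.6516) = 433.22 × 0.4794 = 207.69 W/m².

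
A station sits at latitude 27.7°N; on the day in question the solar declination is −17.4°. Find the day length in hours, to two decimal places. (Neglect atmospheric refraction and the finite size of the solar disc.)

10.74 hours

−tan φ tan δ = −(0.5250)(-0.3134) = 0.1645; H_s = arccos(0.1645) = 80.53°.
Day length = 2 H_s / 15° h⁻¹ = 161.06° / 15 = 10.737 h.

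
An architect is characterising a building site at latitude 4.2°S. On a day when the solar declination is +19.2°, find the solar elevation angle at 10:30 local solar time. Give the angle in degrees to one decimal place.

Hour angle H = 15° × (10.5 − 12) = -22.50°.
cos θ_z = sin φ sin δ + cos φ cos δ cos H = (-0.0732)(0.3289) + (0.9973)(0.9444)(0.9239) = 0.8461.
θ_z = arccos(0.8461) = 32.21°, so the elevation is 90° − 32.21° = 57.79°.

57.8°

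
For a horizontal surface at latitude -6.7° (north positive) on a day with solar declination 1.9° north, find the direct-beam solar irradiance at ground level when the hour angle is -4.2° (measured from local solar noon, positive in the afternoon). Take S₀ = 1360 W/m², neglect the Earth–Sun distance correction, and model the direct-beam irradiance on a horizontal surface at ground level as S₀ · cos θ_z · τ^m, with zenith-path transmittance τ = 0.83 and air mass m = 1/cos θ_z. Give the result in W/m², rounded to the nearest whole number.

With φ = -6.7°, δ = 1.9°, H = -4.20°: sin φ sin δ = -0.0039, cos φ cos δ cos H = 0.9900, so cos θ_z = 0.9861.
Air mass m = 1/cos θ_z = 1/0.9861 = 1.014; τ^m = 0.83^1.014 = 0.8278.
Surface direct beam = 1360 × 0.9861 × 0.8278 = 1110.16 W/m².

1110 W/m²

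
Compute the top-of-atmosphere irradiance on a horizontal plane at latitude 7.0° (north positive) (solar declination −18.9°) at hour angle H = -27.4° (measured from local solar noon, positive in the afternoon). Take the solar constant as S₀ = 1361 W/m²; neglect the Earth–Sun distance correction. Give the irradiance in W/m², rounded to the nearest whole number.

1081 W/m²

cos θ_z = sin φ sin δ + cos φ cos δ cos H = (0.1219)(-0.3239) + (0.9925)(0.9461)(0.8878) = 0.7942.
Top-of-atmosphere irradiance = S₀ cos θ_z = 1361 × 0.7942 = 1080.91 W/m².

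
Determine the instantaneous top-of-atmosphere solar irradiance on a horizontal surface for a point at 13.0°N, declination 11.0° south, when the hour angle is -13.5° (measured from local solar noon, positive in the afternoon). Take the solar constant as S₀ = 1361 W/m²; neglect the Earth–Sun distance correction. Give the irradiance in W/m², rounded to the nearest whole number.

cos θ_z = sin(13.0°) sin(-11.0°) + cos(13.0°) cos(-11.0°) cos(-13.50°) = -0.0429 + 0.9300 = 0.8871.
Top-of-atmosphere irradiance = S₀ cos θ_z = 1361 × 0.8871 = 1207.34 W/m².

1207 W/m²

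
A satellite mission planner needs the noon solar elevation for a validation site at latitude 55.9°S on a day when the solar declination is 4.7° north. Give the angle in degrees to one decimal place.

29.4°

At local solar noon the hour angle is zero, so the elevation is 90° − |φ − δ| = 90° − |-55.9° − (4.7°)| = 90° − 60.6° = 29.4°.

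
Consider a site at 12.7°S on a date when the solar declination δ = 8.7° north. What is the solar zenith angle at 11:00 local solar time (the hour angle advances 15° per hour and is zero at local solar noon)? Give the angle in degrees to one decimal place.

Hour angle H = 15° × (11 − 12) = -15.00°.
cos θ_z = sin φ sin δ + cos φ cos δ cos H = (-0.2198)(0.1513) + (0.9755)(0.9885)(0.9659) = 0.8981.
θ_z = arccos(0.8981) = 26.09°.

26.1°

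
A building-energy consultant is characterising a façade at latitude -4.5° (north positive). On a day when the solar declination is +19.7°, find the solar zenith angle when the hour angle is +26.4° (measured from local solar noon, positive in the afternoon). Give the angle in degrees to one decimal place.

With φ = -4.5°, δ = 19.7°, H = 26.40°: sin φ sin δ = -0.0264, cos φ cos δ cos H = 0.8407, so cos θ_z = 0.8143.
θ_z = arccos(0.8143) = 35.48°.

35.5°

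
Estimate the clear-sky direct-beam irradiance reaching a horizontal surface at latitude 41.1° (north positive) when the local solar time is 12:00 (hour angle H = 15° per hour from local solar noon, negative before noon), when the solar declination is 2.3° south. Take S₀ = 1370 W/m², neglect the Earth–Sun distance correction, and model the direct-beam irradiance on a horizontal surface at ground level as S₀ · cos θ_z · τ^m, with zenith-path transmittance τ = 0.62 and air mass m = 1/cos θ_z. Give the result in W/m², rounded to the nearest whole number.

516 W/m²

Hour angle H = 15° × (12 − 12) = 0.00°.
With φ = 41.1°, δ = -2.3°, H = 0.00°: sin φ sin δ = -0.0264, cos φ cos δ cos H = 0.7530, so cos θ_z = 0.7266.
Air mass m = 1/cos θ_z = 1/0.7266 = 1.376; τ^m = 0.62^1.376 = 0.5180.
Surface direct beam = 1370 × 0.7266 × 0.5180 = 515.64 W/m².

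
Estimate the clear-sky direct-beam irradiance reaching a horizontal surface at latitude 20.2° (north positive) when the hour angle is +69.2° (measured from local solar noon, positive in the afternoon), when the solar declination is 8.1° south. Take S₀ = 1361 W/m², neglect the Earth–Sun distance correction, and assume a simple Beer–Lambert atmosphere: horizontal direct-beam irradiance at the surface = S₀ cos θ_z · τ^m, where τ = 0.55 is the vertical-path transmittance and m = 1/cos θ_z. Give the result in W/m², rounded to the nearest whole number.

46 W/m²

With φ = 20.2°, δ = -8.1°, H = 69.20°: sin φ sin δ = -0.0487, cos φ cos δ cos H = 0.3299, so cos θ_z = 0.2812.
Air mass m = 1/cos θ_z = 1/0.2812 = 3.556; τ^m = 0.55^3.556 = 0.1193.
Surface direct beam = 1361 × 0.2812 × 0.1193 = 45.66 W/m².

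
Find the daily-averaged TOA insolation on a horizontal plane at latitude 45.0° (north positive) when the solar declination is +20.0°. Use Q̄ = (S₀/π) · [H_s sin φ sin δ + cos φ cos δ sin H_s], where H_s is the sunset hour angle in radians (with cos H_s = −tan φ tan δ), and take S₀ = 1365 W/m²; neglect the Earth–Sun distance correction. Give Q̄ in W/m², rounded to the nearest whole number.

473 W/m²

The sunset hour angle satisfies cos H_s = −tan φ tan δ = -0.3640, giving H_s = 111.35°. In radians, H_s = 1.9434.
H_s sin φ sin δ = 1.9434 × 0.7071 × 0.3420 = 0.4700.
cos φ cos δ sin H_s = 0.7071 × 0.9397 × 0.9314 = 0.6189.
Q̄ = (1365/π) × (0.4700 + 0.6189) = 434.49 × 1.0889 = 473.12 W/m².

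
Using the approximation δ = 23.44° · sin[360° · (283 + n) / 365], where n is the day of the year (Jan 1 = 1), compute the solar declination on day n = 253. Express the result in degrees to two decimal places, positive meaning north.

360 × (283 + 253) / 365 = 528.658°; sin(528.658°) = 0.1967.
δ = 23.44 × 0.1967 = 4.611° ≈ +4.61°.

+4.61°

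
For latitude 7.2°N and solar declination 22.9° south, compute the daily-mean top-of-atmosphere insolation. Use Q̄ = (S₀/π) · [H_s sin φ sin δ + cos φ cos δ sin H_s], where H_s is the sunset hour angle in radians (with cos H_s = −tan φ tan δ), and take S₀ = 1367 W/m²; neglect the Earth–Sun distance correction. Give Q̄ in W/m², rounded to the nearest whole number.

365 W/m²

−tan φ tan δ = −(0.1263)(-0.4224) = 0.0533; H_s = arccos(0.0533) = 86.94°. In radians, H_s = 1.5174.
H_s sin φ sin δ = 1.5174 × 0.1253 × -0.3891 = -0.0740.
cos φ cos δ sin H_s = 0.9921 × 0.9212 × 0.9986 = 0.9126.
Q̄ = (1367/π) × (-0.0740 + 0.9126) = 435.13 × 0.8386 = 364.90 W/m².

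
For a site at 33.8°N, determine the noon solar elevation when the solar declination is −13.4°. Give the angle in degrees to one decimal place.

At local solar noon the hour angle is zero, so the elevation is 90° − |φ − δ| = 90° − |33.8° − (-13.4°)| = 90° − 47.2° = 42.8°.

42.8°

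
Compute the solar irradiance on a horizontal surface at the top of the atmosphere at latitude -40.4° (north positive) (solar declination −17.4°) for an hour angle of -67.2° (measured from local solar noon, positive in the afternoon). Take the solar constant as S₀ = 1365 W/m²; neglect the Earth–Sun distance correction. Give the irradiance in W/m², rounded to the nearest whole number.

649 W/m²

cos θ_z = sin(-40.4°) sin(-17.4°) + cos(-40.4°) cos(-17.4°) cos(-67.20°) = 0.1938 + 0.2816 = 0.4754.
Top-of-atmosphere irradiance = S₀ cos θ_z = 1365 × 0.4754 = 648.92 W/m².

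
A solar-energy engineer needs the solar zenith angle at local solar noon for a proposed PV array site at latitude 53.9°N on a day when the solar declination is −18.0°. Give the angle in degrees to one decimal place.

71.9°

At local solar noon the hour angle is zero, so the zenith angle is |φ − δ| = |53.9° − (-18.0°)| = 71.9°.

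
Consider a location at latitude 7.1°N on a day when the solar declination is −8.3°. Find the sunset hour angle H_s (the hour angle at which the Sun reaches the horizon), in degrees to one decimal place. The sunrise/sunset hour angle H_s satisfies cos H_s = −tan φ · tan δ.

−tan φ tan δ = −(0.1246)(-0.1459) = 0.0182; H_s = arccos(0.0182) = 88.96°.

89.0°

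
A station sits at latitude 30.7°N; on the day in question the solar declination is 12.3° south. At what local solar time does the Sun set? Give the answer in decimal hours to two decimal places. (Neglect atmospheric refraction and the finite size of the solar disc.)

17.50 h

cos H_s = −tan(30.7°) · tan(-12.3°) = 0.1295, so H_s = arccos(0.1295) = 82.56°.
Sunset is at 12 + H_s/15 = 12 + 5.504 = 17.504 h local solar time.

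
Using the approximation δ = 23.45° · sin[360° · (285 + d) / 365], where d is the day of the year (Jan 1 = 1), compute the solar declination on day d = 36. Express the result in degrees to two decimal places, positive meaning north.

-16.11°

360 × (285 + 36) / 365 = 316.603°; sin(316.603°) = -0.6870.
δ = 23.45 × -0.6870 = -16.110° ≈ -16.11°.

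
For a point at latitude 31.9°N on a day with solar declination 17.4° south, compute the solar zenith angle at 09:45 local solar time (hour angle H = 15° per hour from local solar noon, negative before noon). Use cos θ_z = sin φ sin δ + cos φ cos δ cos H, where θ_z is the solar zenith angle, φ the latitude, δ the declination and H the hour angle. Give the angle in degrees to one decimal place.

59.0°

Hour angle H = 15° × (9.75 − 12) = -33.75°.
cos θ_z = sin(31.9°) sin(-17.4°) + cos(31.9°) cos(-17.4°) cos(-33.75°) = -0.1580 + 0.6736 = 0.5156.
θ_z = arccos(0.5156) = 58.96°.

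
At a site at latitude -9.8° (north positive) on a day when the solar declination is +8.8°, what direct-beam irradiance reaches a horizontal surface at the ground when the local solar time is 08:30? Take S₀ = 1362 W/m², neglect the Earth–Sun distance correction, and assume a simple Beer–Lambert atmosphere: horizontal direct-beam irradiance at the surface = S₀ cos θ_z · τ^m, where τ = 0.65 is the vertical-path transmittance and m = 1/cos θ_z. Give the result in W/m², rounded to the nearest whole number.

Hour angle H = 15° × (8.5 − 12) = -52.50°.
With φ = -9.8°, δ = 8.8°, H = -52.50°: sin φ sin δ = -0.0260, cos φ cos δ cos H = 0.5928, so cos θ_z = 0.5668.
Air mass m = 1/cos θ_z = 1/0.5668 = 1.764; τ^m = 0.65^1.764 = 0.4677.
Surface direct beam = 1362 × 0.5668 × 0.4677 = 361.06 W/m².

361 W/m²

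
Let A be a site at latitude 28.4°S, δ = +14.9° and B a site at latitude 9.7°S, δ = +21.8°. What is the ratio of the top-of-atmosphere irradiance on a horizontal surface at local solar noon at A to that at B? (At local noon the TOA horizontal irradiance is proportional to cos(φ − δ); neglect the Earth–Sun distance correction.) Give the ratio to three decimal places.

0.854

A: cos θ_z = cos(-28.4° − (14.9°)) = 0.7278.
B: cos θ_z = cos(-9.7° − (21.8°)) = 0.8526.
Ratio A/B = 0.7278 / 0.8526 = 0.8536.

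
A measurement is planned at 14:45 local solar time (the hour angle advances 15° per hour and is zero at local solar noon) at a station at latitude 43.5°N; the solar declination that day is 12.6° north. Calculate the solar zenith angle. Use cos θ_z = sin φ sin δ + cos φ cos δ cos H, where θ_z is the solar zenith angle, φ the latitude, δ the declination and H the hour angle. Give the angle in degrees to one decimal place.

Hour angle H = 15° × (14.75 − 12) = 41.25°.
cos θ_z = sin(43.5°) sin(12.6°) + cos(43.5°) cos(12.6°) cos(41.25°) = 0.1502 + 0.5322 = 0.6824.
θ_z = arccos(0.6824) = 46.97°.

47.0°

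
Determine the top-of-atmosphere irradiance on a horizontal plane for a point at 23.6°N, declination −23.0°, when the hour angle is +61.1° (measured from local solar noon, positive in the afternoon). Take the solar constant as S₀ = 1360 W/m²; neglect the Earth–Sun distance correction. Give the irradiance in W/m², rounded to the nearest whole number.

342 W/m²

cos θ_z = sin φ sin δ + cos φ cos δ cos H = (0.4003)(-0.3907) + (0.9164)(0.9205)(0.4833) = 0.2513.
Top-of-atmosphere irradiance = S₀ cos θ_z = 1360 × 0.2513 = 341.77 W/m².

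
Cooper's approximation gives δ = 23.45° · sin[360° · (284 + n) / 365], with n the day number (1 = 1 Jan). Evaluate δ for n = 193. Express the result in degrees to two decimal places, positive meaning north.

360 × (284 + 193) / 365 = 470.466°; sin(470.466°) = 0.9369.
δ = 23.45 × 0.9369 = 21.970° ≈ +21.97°.

+21.97°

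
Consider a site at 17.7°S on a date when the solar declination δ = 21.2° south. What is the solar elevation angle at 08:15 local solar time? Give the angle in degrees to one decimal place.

37.1°

Hour angle H = 15° × (8.25 − 12) = -56.25°.
With φ = -17.7°, δ = -21.2°, H = -56.25°: sin φ sin δ = 0.1099, cos φ cos δ cos H = 0.4935, so cos θ_z = 0.6034.
θ_z = arccos(0.6034) = 52.89°, so the elevation is 90° − 52.89° = 37.11°.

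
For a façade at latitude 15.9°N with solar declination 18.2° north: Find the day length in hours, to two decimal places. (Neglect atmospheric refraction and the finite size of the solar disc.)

12.72 hours

−tan φ tan δ = −(0.2849)(0.3288) = -0.0937; H_s = arccos(-0.0937) = 95.38°.
Day length = 2 H_s / 15° h⁻¹ = 190.76° / 15 = 12.717 h.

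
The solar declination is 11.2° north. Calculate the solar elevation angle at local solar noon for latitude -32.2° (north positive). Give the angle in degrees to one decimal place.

At local solar noon the hour angle is zero, so the elevation is 90° − |φ − δ| = 90° − |-32.2° − (11.2°)| = 90° − 43.4° = 46.6°.

46.6°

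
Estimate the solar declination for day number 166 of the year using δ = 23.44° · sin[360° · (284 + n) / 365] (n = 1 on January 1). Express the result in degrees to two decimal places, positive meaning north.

+23.30°

360 × (284 + 166) / 365 = 443.836°; sin(443.836°) = 0.9942.
δ = 23.44 × 0.9942 = 23.304° ≈ +23.30°.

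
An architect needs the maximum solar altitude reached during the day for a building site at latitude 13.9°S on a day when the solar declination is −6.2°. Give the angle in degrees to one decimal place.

82.3°

At local solar noon the hour angle is zero, so the elevation is 90° − |φ − δ| = 90° − |-13.9° − (-6.2°)| = 90° − 7.7° = 82.3°.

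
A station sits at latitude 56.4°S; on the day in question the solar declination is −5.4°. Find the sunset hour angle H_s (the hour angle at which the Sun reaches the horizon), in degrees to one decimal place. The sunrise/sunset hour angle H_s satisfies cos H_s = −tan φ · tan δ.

The sunset hour angle satisfies cos H_s = −tan φ tan δ = -0.1423, giving H_s = 98.18°.

98.2°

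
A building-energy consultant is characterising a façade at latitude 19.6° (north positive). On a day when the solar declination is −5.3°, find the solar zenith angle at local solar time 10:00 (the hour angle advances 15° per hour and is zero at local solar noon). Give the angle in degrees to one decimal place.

Hour angle H = 15° × (10 − 12) = -30.00°.
With φ = 19.6°, δ = -5.3°, H = -30.00°: sin φ sin δ = -0.0310, cos φ cos δ cos H = 0.8124, so cos θ_z = 0.7814.
θ_z = arccos(0.7814) = 38.61°.

38.6°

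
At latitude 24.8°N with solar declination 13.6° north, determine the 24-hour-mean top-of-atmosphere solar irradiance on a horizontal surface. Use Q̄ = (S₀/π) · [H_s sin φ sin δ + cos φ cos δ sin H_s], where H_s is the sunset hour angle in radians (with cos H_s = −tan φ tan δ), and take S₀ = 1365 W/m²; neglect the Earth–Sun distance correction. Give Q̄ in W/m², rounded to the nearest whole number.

−tan φ tan δ = −(0.4621)(0.2419) = -0.1118; H_s = arccos(-0.1118) = 96.42°. In radians, H_s = 1.6828.
H_s sin φ sin δ = 1.6828 × 0.4195 × 0.2351 = 0.1660.
cos φ cos δ sin H_s = 0.9078 × 0.9720 × 0.9937 = 0.8768.
Q̄ = (1365/π) × (0.1660 + 0.8768) = 434.49 × 1.0428 = 453.09 W/m².

453 W/m²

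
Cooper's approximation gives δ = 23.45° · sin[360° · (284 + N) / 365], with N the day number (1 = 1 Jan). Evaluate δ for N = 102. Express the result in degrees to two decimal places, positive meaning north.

360 × (284 + 102) / 365 = 380.712°; sin(380.712°) = 0.3537.
δ = 23.45 × 0.3537 = 8.294° ≈ +8.29°.

+8.29°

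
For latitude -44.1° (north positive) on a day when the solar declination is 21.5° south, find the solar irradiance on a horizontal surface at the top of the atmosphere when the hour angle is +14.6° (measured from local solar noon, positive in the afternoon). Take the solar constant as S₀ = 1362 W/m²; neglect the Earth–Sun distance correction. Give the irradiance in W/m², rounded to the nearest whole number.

1228 W/m²

cos θ_z = sin φ sin δ + cos φ cos δ cos H = (-0.6959)(-0.3665) + (0.7181)(0.9304)(0.9677) = 0.9016.
Top-of-atmosphere irradiance = S₀ cos θ_z = 1362 × 0.9016 = 1227.98 W/m².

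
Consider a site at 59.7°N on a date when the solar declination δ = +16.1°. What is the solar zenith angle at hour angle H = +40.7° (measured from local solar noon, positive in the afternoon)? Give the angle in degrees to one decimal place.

cos θ_z = sin φ sin δ + cos φ cos δ cos H = (0.8634)(0.2773) + (0.5045)(0.9608)(0.7581) = 0.6069.
θ_z = arccos(0.6069) = 52.63°.

52.6°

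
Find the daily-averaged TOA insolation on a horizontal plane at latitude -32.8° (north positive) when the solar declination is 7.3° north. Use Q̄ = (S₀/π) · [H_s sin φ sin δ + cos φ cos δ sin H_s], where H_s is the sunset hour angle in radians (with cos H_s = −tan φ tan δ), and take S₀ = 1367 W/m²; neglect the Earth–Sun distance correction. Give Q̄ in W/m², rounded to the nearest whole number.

The sunset hour angle satisfies cos H_s = −tan φ tan δ = 0.0826, giving H_s = 85.26°. In radians, H_s = 1.4881.
H_s sin φ sin δ = 1.4881 × -0.5417 × 0.1271 = -0.1025.
cos φ cos δ sin H_s = 0.8406 × 0.9919 × 0.9966 = 0.8310.
Q̄ = (1367/π) × (-0.1025 + 0.8310) = 435.13 × 0.7285 = 316.99 W/m².

317 W/m²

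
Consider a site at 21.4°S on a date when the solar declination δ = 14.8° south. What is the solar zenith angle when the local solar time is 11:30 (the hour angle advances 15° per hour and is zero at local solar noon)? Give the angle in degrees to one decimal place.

9.7°

Hour angle H = 15° × (11.5 − 12) = -7.50°.
cos θ_z = sin(-21.4°) sin(-14.8°) + cos(-21.4°) cos(-14.8°) cos(-7.50°) = 0.0932 + 0.8925 = 0.9857.
θ_z = arccos(0.9857) = 9.70°.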